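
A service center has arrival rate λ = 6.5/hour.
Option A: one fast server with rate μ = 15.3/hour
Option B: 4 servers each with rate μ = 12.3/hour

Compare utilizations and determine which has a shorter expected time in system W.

Option A: single server μ = 15.3 (M/M/1)
  ρ_A = 6.5/15.3 = 0.4248
  W_A = 1/(μ-λ) = 1/(15.3-6.5) = 1/8.80 = 0.1136

Option B: 4 servers μ = 12.3 (M/M/4)
  ρ_B = λ/(cμ) = 6.5/(4×12.3) = 0.1321
  Offered load a = λ/μ = cρ = 6.5/12.3 = 0.5285
  P₀ = [ Σₙ₌₀^3 aⁿ/n! + a^4/(4!(1-ρ)) ]⁻¹
  Σ = a^0/0! + a^1/1! + a^2/2! + a^3/3! = 1.0000 + 0.5285 + 0.1396 + 0.02460 = 1.6927
  a^4/(4!(1-ρ)) = 0.07799/(24 × 0.8679) = 0.003744
  P₀ = 1/(1.6927 + 0.003744) = 0.5895
  Lq = P₀·a^4·ρ / (4!(1-ρ)²) = 0.5895 × 0.07799 × 0.1321 / (24 × 0.7532) = 0.0003360
  Wq_B = Lq/λ = 0.0003360/6.5 = 0.00005169
  W_B = Wq_B + 1/μ = 0.00005169 + 0.08130 = 0.08135

Since W_B = 0.08135 < W_A = 0.1136, Option B (multiple servers) has the shorter time in system.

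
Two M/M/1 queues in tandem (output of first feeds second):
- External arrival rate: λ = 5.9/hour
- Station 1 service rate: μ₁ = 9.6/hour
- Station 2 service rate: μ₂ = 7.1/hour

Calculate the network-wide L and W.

By Jackson's theorem, each station behaves as independent M/M/1.
Station 1: ρ₁ = 5.9/9.6 = 0.6146, L₁ = ρ₁/(1-ρ₁) = λ/(μ₁-λ) = 5.9/3.70 = 1.5946
Station 2: ρ₂ = 5.9/7.1 = 0.8310, L₂ = ρ₂/(1-ρ₂) = λ/(μ₂-λ) = 5.9/1.20 = 4.9167
Total: L = L₁ + L₂ = 1.5946 + 4.9167 = 6.5113
W = L/λ = 6.5113/5.9 = 1.1036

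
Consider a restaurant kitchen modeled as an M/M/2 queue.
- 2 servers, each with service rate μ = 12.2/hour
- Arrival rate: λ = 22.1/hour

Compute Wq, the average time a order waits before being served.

Traffic intensity: ρ = λ/(cμ) = 22.1/(2×12.2) = 0.9057
Since ρ = 0.9057 < 1, system is stable.
Offered load a = λ/μ = cρ = 22.1/12.2 = 1.8115
P₀ = [ Σₙ₌₀^1 aⁿ/n! + a^2/(2!(1-ρ)) ]⁻¹
Σ = a^0/0! + a^1/1! = 1.0000 + 1.8115 = 2.8115
a^2/(2!(1-ρ)) = 3.28144/(2 × 0.0942623) = 17.4059
P₀ = 1/(2.8115 + 17.4059) = 0.04946
Lq = P₀·a^2·ρ / (2!(1-ρ)²) = 0.0494624 × 3.28144 × 0.905738 / (2 × 0.00888538) = 8.2725
Wq = Lq/λ = 8.2725/22.1 = 0.3743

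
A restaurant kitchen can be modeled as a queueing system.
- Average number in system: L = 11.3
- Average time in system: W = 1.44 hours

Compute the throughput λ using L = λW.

Little's Law: L = λW, so λ = L/W
λ = 11.3/1.44 = 7.8472 orders/hour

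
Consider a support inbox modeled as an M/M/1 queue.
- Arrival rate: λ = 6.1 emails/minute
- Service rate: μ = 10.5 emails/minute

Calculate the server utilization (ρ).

Server utilization: ρ = λ/μ
ρ = 6.1/10.5 = 0.5810
The server is busy 58.10% of the time.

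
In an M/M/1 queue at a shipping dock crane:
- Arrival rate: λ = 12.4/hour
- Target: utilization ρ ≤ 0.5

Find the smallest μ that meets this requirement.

ρ = λ/μ, so μ = λ/ρ
μ ≥ 12.4/0.5 = 24.8000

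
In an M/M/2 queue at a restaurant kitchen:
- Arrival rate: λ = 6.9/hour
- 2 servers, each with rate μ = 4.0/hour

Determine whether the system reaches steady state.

Stability requires ρ = λ/(cμ) < 1
ρ = 6.9/(2 × 4.0) = 6.9/8.00 = 0.8625
Since 0.8625 < 1, the system is STABLE.
The servers are busy 86.25% of the time.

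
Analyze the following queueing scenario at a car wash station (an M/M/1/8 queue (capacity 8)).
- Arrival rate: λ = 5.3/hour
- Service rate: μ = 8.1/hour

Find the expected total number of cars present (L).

ρ = λ/μ = 5.3/8.1 = 0.654321
P₀ = (1-ρ)/(1-ρ^(K+1)) = (1-0.654321)/(1-0.654321^9) = 0.34568/0.97802 = 0.3534
P_K = P₀×ρ^K = 0.35345 × 0.654321^8 = 0.35345 × 0.033599 = 0.01188
L = ρ[1 - (K+1)ρ^K + Kρ^(K+1)] / [(1-ρ)(1-ρ^(K+1))]
L = 0.654321 × (1 - 9×0.03360 + 8×0.02198) / ((1 - 0.654321) × (1 - 0.02198)) = 1.6905 cars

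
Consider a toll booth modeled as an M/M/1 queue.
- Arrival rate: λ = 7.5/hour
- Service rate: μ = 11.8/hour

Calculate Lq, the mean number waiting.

ρ = λ/μ = 7.5/11.8 = 0.6356
For M/M/1: Lq = λ²/(μ(μ-λ))
Lq = 56.25/(11.8 × 4.30)
Lq = 1.1086 vehicles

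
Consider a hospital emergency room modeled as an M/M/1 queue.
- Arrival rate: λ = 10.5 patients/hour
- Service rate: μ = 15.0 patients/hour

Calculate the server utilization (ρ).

Server utilization: ρ = λ/μ
ρ = 10.5/15.0 = 0.7000
The server is busy 70.00% of the time.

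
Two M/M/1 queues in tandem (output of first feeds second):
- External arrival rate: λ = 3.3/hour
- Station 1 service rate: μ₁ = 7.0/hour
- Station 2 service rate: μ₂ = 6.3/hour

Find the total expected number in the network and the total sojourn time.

By Jackson's theorem, each station behaves as independent M/M/1.
Station 1: ρ₁ = 3.3/7.0 = 0.4714, L₁ = ρ₁/(1-ρ₁) = λ/(μ₁-λ) = 3.3/3.70 = 0.8919
Station 2: ρ₂ = 3.3/6.3 = 0.5238, L₂ = ρ₂/(1-ρ₂) = λ/(μ₂-λ) = 3.3/3.00 = 1.1000
Total: L = L₁ + L₂ = 0.8919 + 1.1000 = 1.9919
W = L/λ = 1.9919/3.3 = 0.6036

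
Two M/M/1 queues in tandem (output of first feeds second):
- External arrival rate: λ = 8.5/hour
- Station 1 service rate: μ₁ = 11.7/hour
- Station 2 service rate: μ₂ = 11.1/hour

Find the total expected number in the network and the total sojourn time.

By Jackson's theorem, each station behaves as independent M/M/1.
Station 1: ρ₁ = 8.5/11.7 = 0.7265, L₁ = ρ₁/(1-ρ₁) = λ/(μ₁-λ) = 8.5/3.20 = 2.6563
Station 2: ρ₂ = 8.5/11.1 = 0.7658, L₂ = ρ₂/(1-ρ₂) = λ/(μ₂-λ) = 8.5/2.60 = 3.2692
Total: L = L₁ + L₂ = 2.6563 + 3.2692 = 5.9255
W = L/λ = 5.9255/8.5 = 0.6971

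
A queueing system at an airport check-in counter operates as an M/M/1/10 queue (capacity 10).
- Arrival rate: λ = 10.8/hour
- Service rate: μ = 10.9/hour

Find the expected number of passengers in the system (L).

ρ = λ/μ = 10.8/10.9 = 0.9908257
P₀ = (1-ρ)/(1-ρ^(K+1)) = (1-0.9908257)/(1-0.9908257^11) = 0.009174/0.09641 = 0.09516
P_K = P₀×ρ^K = 0.095156 × 0.9908257^10 = 0.095156 × 0.91195 = 0.08678
L = ρ[1 - (K+1)ρ^K + Kρ^(K+1)] / [(1-ρ)(1-ρ^(K+1))]
L = 0.9908257 × (1 - 11×0.911953360 + 10×0.903586826) / ((1 - 0.9908257) × (1 - 0.903586826)) = 4.9078 passengers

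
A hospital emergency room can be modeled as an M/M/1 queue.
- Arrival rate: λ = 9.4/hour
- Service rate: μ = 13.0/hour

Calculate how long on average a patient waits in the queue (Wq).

First, compute utilization: ρ = λ/μ = 9.4/13.0 = 0.7231
For M/M/1: Wq = λ/(μ(μ-λ))
Wq = 9.4/(13.0 × (13.0-9.4))
Wq = 9.4/(13.0 × 3.60)
Wq = 0.2009 hours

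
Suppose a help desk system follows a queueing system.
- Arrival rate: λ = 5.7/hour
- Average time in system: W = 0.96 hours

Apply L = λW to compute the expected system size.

Little's Law: L = λW
L = 5.7 × 0.96 = 5.4720 tickets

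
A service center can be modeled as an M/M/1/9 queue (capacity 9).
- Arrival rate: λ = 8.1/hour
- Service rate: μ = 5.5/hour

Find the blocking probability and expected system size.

ρ = λ/μ = 8.1/5.5 = 1.47273
P₀ = (1-ρ)/(1-ρ^(K+1)) = (1-1.47273)/(1-1.47273^10) = -0.4727/-46.9989 = 0.01006
P_K = P₀×ρ^K = 0.010058 × 1.47273^9 = 0.010058 × 32.5918 = 0.3278
Blocking probability P_9 = 0.3278 (32.78%)
L = ρ[1 - (K+1)ρ^K + Kρ^(K+1)] / [(1-ρ)(1-ρ^(K+1))]
L = 1.47273 × (1 - 10×32.5918 + 9×47.9989) / ((1 - 1.47273) × (1 - 47.9989)) = 7.0974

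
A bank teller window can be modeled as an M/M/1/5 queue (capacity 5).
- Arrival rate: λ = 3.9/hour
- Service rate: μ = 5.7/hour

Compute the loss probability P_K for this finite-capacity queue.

ρ = λ/μ = 3.9/5.7 = 0.68421
P₀ = (1-ρ)/(1-ρ^(K+1)) = (1-0.68421)/(1-0.68421^6) = 0.3158/0.8974 = 0.3519
P_K = P₀×ρ^K = 0.35189 × 0.68421^5 = 0.35189 × 0.14995 = 0.05277
Blocking probability = 5.28%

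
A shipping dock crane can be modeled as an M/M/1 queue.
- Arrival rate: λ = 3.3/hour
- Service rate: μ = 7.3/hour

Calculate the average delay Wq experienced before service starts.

First, compute utilization: ρ = λ/μ = 3.3/7.3 = 0.4521
For M/M/1: Wq = λ/(μ(μ-λ))
Wq = 3.3/(7.3 × (7.3-3.3))
Wq = 3.3/(7.3 × 4.00)
Wq = 0.1130 hours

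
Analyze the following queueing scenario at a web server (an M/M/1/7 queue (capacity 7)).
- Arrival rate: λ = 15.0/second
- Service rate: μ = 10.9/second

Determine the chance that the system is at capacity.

ρ = λ/μ = 15.0/10.9 = 1.37615
P₀ = (1-ρ)/(1-ρ^(K+1)) = (1-1.37615)/(1-1.37615^8) = -0.37615/-11.8625 = 0.03171
P_K = P₀×ρ^K = 0.03171 × 1.37615^7 = 0.03171 × 9.3467 = 0.2964
Blocking probability = 29.64%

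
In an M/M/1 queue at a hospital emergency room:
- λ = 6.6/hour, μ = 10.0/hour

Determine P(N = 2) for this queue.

ρ = λ/μ = 6.6/10.0 = 0.6600
P(n) = (1-ρ)ρⁿ
P(2) = (1-0.6600) × 0.6600^2
P(2) = 0.3400 × 0.4356
P(2) = 0.1481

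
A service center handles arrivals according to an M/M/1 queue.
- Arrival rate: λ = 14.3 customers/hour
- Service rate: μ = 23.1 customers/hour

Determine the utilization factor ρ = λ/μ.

Server utilization: ρ = λ/μ
ρ = 14.3/23.1 = 0.6190
The server is busy 61.90% of the time.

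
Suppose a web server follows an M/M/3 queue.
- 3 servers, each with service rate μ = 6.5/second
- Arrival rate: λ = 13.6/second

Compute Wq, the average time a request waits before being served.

Traffic intensity: ρ = λ/(cμ) = 13.6/(3×6.5) = 0.6974
Since ρ = 0.6974 < 1, system is stable.
Offered load a = λ/μ = cρ = 13.6/6.5 = 2.0923
P₀ = [ Σₙ₌₀^2 aⁿ/n! + a^3/(3!(1-ρ)) ]⁻¹
Σ = a^0/0! + a^1/1! + a^2/2! = 1.0000 + 2.0923 + 2.1889 = 5.2812
a^3/(3!(1-ρ)) = 9.15960/(6 × 0.302564) = 5.0455
P₀ = 1/(5.2812 + 5.0455) = 0.09684
Lq = P₀·a^3·ρ / (3!(1-ρ)²) = 0.09684 × 9.1596 × 0.6974 / (6 × 0.09155) = 1.1262
Wq = Lq/λ = 1.1262/13.6 = 0.08281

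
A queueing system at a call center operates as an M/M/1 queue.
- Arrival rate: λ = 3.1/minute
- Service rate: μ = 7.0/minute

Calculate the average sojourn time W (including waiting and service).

First, compute utilization: ρ = λ/μ = 3.1/7.0 = 0.4429
For M/M/1: W = 1/(μ-λ)
W = 1/(7.0-3.1) = 1/3.90
W = 0.2564 minutes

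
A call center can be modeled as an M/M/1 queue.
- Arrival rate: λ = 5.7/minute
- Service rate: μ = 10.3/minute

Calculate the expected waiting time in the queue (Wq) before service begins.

First, compute utilization: ρ = λ/μ = 5.7/10.3 = 0.5534
For M/M/1: Wq = λ/(μ(μ-λ))
Wq = 5.7/(10.3 × (10.3-5.7))
Wq = 5.7/(10.3 × 4.60)
Wq = 0.1203 minutes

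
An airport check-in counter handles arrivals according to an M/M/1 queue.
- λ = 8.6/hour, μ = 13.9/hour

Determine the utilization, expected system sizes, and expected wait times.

Step 1: ρ = λ/μ = 8.6/13.9 = 0.6187
Step 2: L = λ/(μ-λ) = 8.6/5.30 = 1.6226
Step 3: Lq = λ²/(μ(μ-λ)) = 73.96/(13.9×5.30) = 1.0039
Step 4: W = 1/(μ-λ) = 1/5.30 = 0.18868
Step 5: Wq = λ/(μ(μ-λ)) = 8.6/(13.9×5.30) = 0.1167
Step 6: P(0) = 1-ρ = 0.3813
Verify: L = λW = 8.6×0.18868 = 1.6226 ✔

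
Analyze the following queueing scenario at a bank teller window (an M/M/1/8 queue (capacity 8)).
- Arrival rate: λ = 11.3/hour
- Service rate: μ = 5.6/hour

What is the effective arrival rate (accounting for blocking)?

ρ = λ/μ = 11.3/5.6 = 2.0179
P₀ = (1-ρ)/(1-ρ^(K+1)) = (1-2.0179)/(1-2.0179^9) = -1.0179/-553.7493 = 0.001838
P_K = P₀×ρ^K = 0.001838 × 2.0179^8 = 0.001838 × 274.9142 = 0.5053
λ_eff = λ(1-P_K) = 11.3 × (1 - 0.50534) = 11.3 × 0.49466 = 5.5897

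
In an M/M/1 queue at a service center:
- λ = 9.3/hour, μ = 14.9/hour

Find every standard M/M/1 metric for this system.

Step 1: ρ = λ/μ = 9.3/14.9 = 0.6242
Step 2: L = λ/(μ-λ) = 9.3/5.60 = 1.6607
Step 3: Lq = λ²/(μ(μ-λ)) = 86.49/(14.9×5.60) = 1.0366
Step 4: W = 1/(μ-λ) = 1/5.60 = 0.17857
Step 5: Wq = λ/(μ(μ-λ)) = 9.3/(14.9×5.60) = 0.1115
Step 6: P(0) = 1-ρ = 0.3758
Verify: L = λW = 9.3×0.17857 = 1.6607 ✔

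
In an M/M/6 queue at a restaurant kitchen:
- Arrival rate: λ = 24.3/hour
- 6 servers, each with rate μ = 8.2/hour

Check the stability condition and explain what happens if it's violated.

Stability requires ρ = λ/(cμ) < 1
ρ = 24.3/(6 × 8.2) = 24.3/49.20 = 0.4939
Since 0.4939 < 1, the system is STABLE.
The servers are busy 49.39% of the time.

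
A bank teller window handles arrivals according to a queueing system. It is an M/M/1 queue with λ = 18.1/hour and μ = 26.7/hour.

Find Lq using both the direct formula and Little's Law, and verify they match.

Method 1 (direct): Lq = λ²/(μ(μ-λ)) = 327.61/(26.7 × 8.60) = 1.4267

Method 2 (Little's Law):
W = 1/(μ-λ) = 1/8.60 = 0.1162791
Wq = W - 1/μ = 0.1162791 - 0.03745318 = 0.0788259
Lq = λWq = 18.1 × 0.0788259 = 1.4267 ✔ (matches Method 1)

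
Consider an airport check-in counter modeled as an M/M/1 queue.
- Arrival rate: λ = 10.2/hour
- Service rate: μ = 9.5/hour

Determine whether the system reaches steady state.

Stability requires ρ = λ/(cμ) < 1
ρ = 10.2/(1 × 9.5) = 10.2/9.50 = 1.0737
Since 1.0737 ≥ 1, the system is UNSTABLE.
Queue grows without bound. Need μ > λ = 10.2.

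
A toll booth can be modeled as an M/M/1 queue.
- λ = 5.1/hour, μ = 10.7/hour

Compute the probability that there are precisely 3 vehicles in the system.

ρ = λ/μ = 5.1/10.7 = 0.47664
P(n) = (1-ρ)ρⁿ
P(3) = (1-0.47664) × 0.47664^3
P(3) = 0.52336 × 0.10829
P(3) = 0.05667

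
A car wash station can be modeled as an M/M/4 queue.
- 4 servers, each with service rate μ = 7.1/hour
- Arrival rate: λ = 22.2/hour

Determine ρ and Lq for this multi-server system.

Traffic intensity: ρ = λ/(cμ) = 22.2/(4×7.1) = 0.7817
Since ρ = 0.7817 < 1, system is stable.
Offered load a = λ/μ = cρ = 22.2/7.1 = 3.1268
P₀ = [ Σₙ₌₀^3 aⁿ/n! + a^4/(4!(1-ρ)) ]⁻¹
Σ = a^0/0! + a^1/1! + a^2/2! + a^3/3! = 1.00000 + 3.12676 + 4.88832 + 5.09486 = 14.1099
a^4/(4!(1-ρ)) = 95.5825/(24 × 0.21831) = 18.2429
P₀ = 1/(14.1099 + 18.2429) = 0.03091
Lq = P₀·a^4·ρ / (4!(1-ρ)²) = 0.030909 × 95.5825 × 0.78169 / (24 × 0.047659) = 2.0190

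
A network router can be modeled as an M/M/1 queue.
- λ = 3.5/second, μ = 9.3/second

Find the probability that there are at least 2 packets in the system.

ρ = λ/μ = 3.5/9.3 = 0.3763
P(N ≥ n) = ρⁿ
P(N ≥ 2) = 0.3763^2
P(N ≥ 2) = 0.1416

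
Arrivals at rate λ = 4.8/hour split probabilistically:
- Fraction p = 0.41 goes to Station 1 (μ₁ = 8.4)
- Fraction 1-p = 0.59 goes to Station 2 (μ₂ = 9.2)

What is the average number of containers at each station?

Effective rates: λ₁ = 4.8×0.41 = 1.968, λ₂ = 4.8×0.59 = 2.832
Station 1: ρ₁ = 1.968/8.4 = 0.2343, L₁ = ρ₁/(1-ρ₁) = 0.2343/(1-0.2343) = 0.3060
Station 2: ρ₂ = 2.832/9.2 = 0.3078, L₂ = ρ₂/(1-ρ₂) = 0.3078/(1-0.3078) = 0.4447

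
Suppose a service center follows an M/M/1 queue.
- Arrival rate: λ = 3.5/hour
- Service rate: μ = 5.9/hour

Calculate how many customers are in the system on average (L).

ρ = λ/μ = 3.5/5.9 = 0.5932
For M/M/1: L = λ/(μ-λ)
L = 3.5/(5.9-3.5) = 3.5/2.40
L = 1.4583 customers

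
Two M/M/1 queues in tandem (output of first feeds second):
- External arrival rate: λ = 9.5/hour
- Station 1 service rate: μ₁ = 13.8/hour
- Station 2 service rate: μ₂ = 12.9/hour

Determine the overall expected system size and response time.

By Jackson's theorem, each station behaves as independent M/M/1.
Station 1: ρ₁ = 9.5/13.8 = 0.6884, L₁ = ρ₁/(1-ρ₁) = λ/(μ₁-λ) = 9.5/4.30 = 2.2093
Station 2: ρ₂ = 9.5/12.9 = 0.7364, L₂ = ρ₂/(1-ρ₂) = λ/(μ₂-λ) = 9.5/3.40 = 2.7941
Total: L = L₁ + L₂ = 2.2093 + 2.7941 = 5.0034
W = L/λ = 5.0034/9.5 = 0.5267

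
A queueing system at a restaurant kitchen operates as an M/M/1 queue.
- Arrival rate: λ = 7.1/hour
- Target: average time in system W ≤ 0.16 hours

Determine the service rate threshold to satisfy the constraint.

For M/M/1: W = 1/(μ-λ)
Need W ≤ 0.16, so 1/(μ-λ) ≤ 0.16
μ - λ ≥ 1/0.16 = 6.2500
μ ≥ 7.1 + 6.2500 = 13.3500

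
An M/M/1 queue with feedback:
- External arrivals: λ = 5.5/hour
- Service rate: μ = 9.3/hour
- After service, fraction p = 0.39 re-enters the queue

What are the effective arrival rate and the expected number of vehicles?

Effective arrival rate: λ_eff = λ/(1-p) = 5.5/(1-0.39) = 5.5/0.61 = 9.0163934
ρ = λ_eff/μ = 9.0163934/9.3 = 0.9695047
L = ρ/(1-ρ) = 0.9695047/(1-0.9695047) = 31.7919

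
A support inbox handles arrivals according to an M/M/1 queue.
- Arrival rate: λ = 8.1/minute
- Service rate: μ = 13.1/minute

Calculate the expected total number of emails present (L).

ρ = λ/μ = 8.1/13.1 = 0.6183
For M/M/1: L = λ/(μ-λ)
L = 8.1/(13.1-8.1) = 8.1/5.00
L = 1.6200 emails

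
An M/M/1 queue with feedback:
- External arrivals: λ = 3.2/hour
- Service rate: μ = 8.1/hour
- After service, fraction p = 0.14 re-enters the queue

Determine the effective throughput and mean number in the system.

Effective arrival rate: λ_eff = λ/(1-p) = 3.2/(1-0.14) = 3.2/0.86 = 3.7209
ρ = λ_eff/μ = 3.7209/8.1 = 0.45937
L = ρ/(1-ρ) = 0.45937/(1-0.45937) = 0.8497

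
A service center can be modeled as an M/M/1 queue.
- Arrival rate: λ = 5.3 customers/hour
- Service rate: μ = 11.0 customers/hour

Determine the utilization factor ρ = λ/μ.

Server utilization: ρ = λ/μ
ρ = 5.3/11.0 = 0.4818
The server is busy 48.18% of the time.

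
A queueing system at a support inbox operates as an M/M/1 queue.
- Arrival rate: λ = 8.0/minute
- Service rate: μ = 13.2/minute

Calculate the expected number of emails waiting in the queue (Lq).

ρ = λ/μ = 8.0/13.2 = 0.6061
For M/M/1: Lq = λ²/(μ(μ-λ))
Lq = 64.00/(13.2 × 5.20)
Lq = 0.9324 emails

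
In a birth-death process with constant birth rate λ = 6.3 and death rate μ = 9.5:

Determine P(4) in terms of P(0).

For constant rates: P(n)/P(0) = (λ/μ)^n
P(4)/P(0) = (6.3/9.5)^4 = 0.66316^4 = 0.1934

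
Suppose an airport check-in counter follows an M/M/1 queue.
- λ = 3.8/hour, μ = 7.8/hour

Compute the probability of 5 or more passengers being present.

ρ = λ/μ = 3.8/7.8 = 0.48718
P(N ≥ n) = ρⁿ
P(N ≥ 5) = 0.48718^5
P(N ≥ 5) = 0.02744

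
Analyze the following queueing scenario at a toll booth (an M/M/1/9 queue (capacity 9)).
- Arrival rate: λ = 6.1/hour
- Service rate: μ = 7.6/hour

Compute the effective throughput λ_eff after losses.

ρ = λ/μ = 6.1/7.6 = 0.80263
P₀ = (1-ρ)/(1-ρ^(K+1)) = (1-0.80263)/(1-0.80263^10) = 0.1974/0.8890 = 0.2220
P_K = P₀×ρ^K = 0.22200 × 0.80263^9 = 0.22200 × 0.13824 = 0.03069
λ_eff = λ(1-P_K) = 6.1 × (1 - 0.03069) = 6.1 × 0.96931 = 5.9128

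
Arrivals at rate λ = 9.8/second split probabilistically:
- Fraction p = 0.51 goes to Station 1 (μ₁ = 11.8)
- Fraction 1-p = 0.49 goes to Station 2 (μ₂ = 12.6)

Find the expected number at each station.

Effective rates: λ₁ = 9.8×0.51 = 4.998, λ₂ = 9.8×0.49 = 4.802
Station 1: ρ₁ = 4.998/11.8 = 0.42356, L₁ = ρ₁/(1-ρ₁) = 0.42356/(1-0.42356) = 0.7348
Station 2: ρ₂ = 4.802/12.6 = 0.3811, L₂ = ρ₂/(1-ρ₂) = 0.3811/(1-0.3811) = 0.6158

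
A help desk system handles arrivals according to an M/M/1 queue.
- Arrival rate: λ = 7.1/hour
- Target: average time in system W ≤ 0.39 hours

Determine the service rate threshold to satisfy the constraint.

For M/M/1: W = 1/(μ-λ)
Need W ≤ 0.39, so 1/(μ-λ) ≤ 0.39
μ - λ ≥ 1/0.39 = 2.5641
μ ≥ 7.1 + 2.5641 = 9.6641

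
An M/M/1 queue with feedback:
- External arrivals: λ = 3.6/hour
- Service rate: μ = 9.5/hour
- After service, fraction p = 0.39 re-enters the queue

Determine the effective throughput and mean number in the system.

Effective arrival rate: λ_eff = λ/(1-p) = 3.6/(1-0.39) = 3.6/0.61 = 5.90164
ρ = λ_eff/μ = 5.90164/9.5 = 0.62123
L = ρ/(1-ρ) = 0.62123/(1-0.62123) = 1.6401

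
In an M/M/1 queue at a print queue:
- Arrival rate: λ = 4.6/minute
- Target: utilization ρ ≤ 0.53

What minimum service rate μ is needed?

ρ = λ/μ, so μ = λ/ρ
μ ≥ 4.6/0.53 = 8.6792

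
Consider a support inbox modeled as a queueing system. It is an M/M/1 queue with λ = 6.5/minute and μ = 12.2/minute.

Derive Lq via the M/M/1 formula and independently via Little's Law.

Method 1 (direct): Lq = λ²/(μ(μ-λ)) = 42.25/(12.2 × 5.70) = 0.6076

Method 2 (Little's Law):
W = 1/(μ-λ) = 1/5.70 = 0.17544
Wq = W - 1/μ = 0.17544 - 0.081967 = 0.09347
Lq = λWq = 6.5 × 0.09347 = 0.6076 ✔ (matches Method 1)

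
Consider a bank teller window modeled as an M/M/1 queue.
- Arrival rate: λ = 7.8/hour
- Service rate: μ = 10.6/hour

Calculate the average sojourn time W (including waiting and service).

First, compute utilization: ρ = λ/μ = 7.8/10.6 = 0.7358
For M/M/1: W = 1/(μ-λ)
W = 1/(10.6-7.8) = 1/2.80
W = 0.3571 hours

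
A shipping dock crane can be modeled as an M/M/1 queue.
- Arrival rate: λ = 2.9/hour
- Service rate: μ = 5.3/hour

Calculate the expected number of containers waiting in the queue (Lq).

ρ = λ/μ = 2.9/5.3 = 0.5472
For M/M/1: Lq = λ²/(μ(μ-λ))
Lq = 8.41/(5.3 × 2.40)
Lq = 0.6612 containers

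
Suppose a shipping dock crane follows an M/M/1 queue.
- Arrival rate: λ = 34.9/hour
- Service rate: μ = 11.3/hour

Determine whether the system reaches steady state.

Stability requires ρ = λ/(cμ) < 1
ρ = 34.9/(1 × 11.3) = 34.9/11.30 = 3.0885
Since 3.0885 ≥ 1, the system is UNSTABLE.
Queue grows without bound. Need μ > λ = 34.9.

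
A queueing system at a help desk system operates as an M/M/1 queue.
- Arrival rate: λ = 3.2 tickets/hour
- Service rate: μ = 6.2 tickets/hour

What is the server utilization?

Server utilization: ρ = λ/μ
ρ = 3.2/6.2 = 0.5161
The server is busy 51.61% of the time.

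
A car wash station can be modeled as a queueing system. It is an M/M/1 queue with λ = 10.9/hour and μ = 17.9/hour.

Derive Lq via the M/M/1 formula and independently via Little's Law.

Method 1 (direct): Lq = λ²/(μ(μ-λ)) = 118.81/(17.9 × 7.00) = 0.9482

Method 2 (Little's Law):
W = 1/(μ-λ) = 1/7.00 = 0.14286
Wq = W - 1/μ = 0.14286 - 0.055866 = 0.08699
Lq = λWq = 10.9 × 0.08699 = 0.9482 ✔ (matches Method 1)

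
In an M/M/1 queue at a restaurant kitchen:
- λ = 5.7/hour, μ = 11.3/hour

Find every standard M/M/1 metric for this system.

Step 1: ρ = λ/μ = 5.7/11.3 = 0.5044
Step 2: L = λ/(μ-λ) = 5.7/5.60 = 1.0179
Step 3: Lq = λ²/(μ(μ-λ)) = 32.49/(11.3×5.60) = 0.5134
Step 4: W = 1/(μ-λ) = 1/5.60 = 0.178571
Step 5: Wq = λ/(μ(μ-λ)) = 5.7/(11.3×5.60) = 0.09008
Step 6: P(0) = 1-ρ = 0.4956
Verify: L = λW = 5.7×0.178571 = 1.0179 ✔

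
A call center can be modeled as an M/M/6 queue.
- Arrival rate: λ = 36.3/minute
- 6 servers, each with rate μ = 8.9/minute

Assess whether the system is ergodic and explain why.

Stability requires ρ = λ/(cμ) < 1
ρ = 36.3/(6 × 8.9) = 36.3/53.40 = 0.6798
Since 0.6798 < 1, the system is STABLE.
The servers are busy 67.98% of the time.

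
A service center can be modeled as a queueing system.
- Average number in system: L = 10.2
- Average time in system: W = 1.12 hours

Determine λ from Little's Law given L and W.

Little's Law: L = λW, so λ = L/W
λ = 10.2/1.12 = 9.1071 customers/hour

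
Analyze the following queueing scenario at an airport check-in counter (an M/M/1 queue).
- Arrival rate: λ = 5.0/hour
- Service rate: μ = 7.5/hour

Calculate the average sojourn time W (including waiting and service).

First, compute utilization: ρ = λ/μ = 5.0/7.5 = 0.6667
For M/M/1: W = 1/(μ-λ)
W = 1/(7.5-5.0) = 1/2.50
W = 0.4000 hours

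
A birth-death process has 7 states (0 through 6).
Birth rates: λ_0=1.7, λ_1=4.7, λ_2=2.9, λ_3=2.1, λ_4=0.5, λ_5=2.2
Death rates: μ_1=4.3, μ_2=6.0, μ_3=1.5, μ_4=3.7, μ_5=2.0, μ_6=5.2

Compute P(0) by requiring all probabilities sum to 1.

Ratios P(n)/P(0) = (λ₀···λₙ₋₁)/(μ₁···μₙ):
P(1)/P(0) = (1.7)/(4.3) = 0.39535
P(2)/P(0) = (1.7×4.7)/(4.3×6.0) = 0.30969
P(3)/P(0) = (1.7×4.7×2.9)/(4.3×6.0×1.5) = 0.59873
P(4)/P(0) = (1.7×4.7×2.9×2.1)/(4.3×6.0×1.5×3.7) = 0.33982
P(5)/P(0) = (1.7×4.7×2.9×2.1×0.5)/(4.3×6.0×1.5×3.7×2.0) = 0.084955
P(6)/P(0) = (1.7×4.7×2.9×2.1×0.5×2.2)/(4.3×6.0×1.5×3.7×2.0×5.2) = 0.035943

Normalization: ∑ P(n) = 1
P(0) × (1.0000 + 0.39535 + 0.30969 + 0.59873 + 0.33982 + 0.084955 + 0.035943) = 1
P(0) × 2.7645 = 1
P(0) = 1/2.7645 = 0.3617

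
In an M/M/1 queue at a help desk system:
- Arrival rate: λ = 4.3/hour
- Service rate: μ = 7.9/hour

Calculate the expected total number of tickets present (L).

ρ = λ/μ = 4.3/7.9 = 0.5443
For M/M/1: L = λ/(μ-λ)
L = 4.3/(7.9-4.3) = 4.3/3.60
L = 1.1944 tickets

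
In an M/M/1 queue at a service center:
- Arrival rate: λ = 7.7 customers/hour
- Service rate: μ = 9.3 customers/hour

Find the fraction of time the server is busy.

Server utilization: ρ = λ/μ
ρ = 7.7/9.3 = 0.8280
The server is busy 82.80% of the time.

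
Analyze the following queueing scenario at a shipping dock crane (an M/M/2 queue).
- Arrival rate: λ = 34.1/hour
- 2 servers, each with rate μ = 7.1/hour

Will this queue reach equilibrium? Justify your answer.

Stability requires ρ = λ/(cμ) < 1
ρ = 34.1/(2 × 7.1) = 34.1/14.20 = 2.4014
Since 2.4014 ≥ 1, the system is UNSTABLE.
Need c > λ/μ = 34.1/7.1 = 4.80.
Minimum servers needed: c = 5.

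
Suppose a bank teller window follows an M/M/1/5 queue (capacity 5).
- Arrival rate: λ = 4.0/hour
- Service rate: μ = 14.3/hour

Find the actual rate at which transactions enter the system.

ρ = λ/μ = 4.0/14.3 = 0.27972
P₀ = (1-ρ)/(1-ρ^(K+1)) = (1-0.27972)/(1-0.27972^6) = 0.72028/0.99952 = 0.7206
P_K = P₀×ρ^K = 0.7206 × 0.27972^5 = 0.7206 × 0.001712 = 0.001234
λ_eff = λ(1-P_K) = 4.0 × (1 - 0.001234) = 4.0 × 0.99877 = 3.9951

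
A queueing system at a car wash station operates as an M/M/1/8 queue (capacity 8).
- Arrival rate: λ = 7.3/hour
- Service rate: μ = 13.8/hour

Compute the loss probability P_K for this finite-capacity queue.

ρ = λ/μ = 7.3/13.8 = 0.52899
P₀ = (1-ρ)/(1-ρ^(K+1)) = (1-0.52899)/(1-0.52899^9) = 0.4710/0.9968 = 0.4725
P_K = P₀×ρ^K = 0.4725 × 0.52899^8 = 0.4725 × 0.006132 = 0.002897
Blocking probability = 0.29%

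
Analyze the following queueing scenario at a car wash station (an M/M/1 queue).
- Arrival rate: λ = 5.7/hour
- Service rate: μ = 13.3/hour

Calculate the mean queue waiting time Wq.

First, compute utilization: ρ = λ/μ = 5.7/13.3 = 0.4286
For M/M/1: Wq = λ/(μ(μ-λ))
Wq = 5.7/(13.3 × (13.3-5.7))
Wq = 5.7/(13.3 × 7.60)
Wq = 0.05639 hours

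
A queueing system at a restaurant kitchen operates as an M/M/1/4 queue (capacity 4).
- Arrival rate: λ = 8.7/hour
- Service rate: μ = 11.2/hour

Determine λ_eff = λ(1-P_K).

ρ = λ/μ = 8.7/11.2 = 0.7768
P₀ = (1-ρ)/(1-ρ^(K+1)) = (1-0.7768)/(1-0.7768^5) = 0.2232/0.7172 = 0.3112
P_K = P₀×ρ^K = 0.3112 × 0.7768^4 = 0.3112 × 0.3641 = 0.1133
λ_eff = λ(1-P_K) = 8.7 × (1 - 0.11332) = 8.7 × 0.88668 = 7.7141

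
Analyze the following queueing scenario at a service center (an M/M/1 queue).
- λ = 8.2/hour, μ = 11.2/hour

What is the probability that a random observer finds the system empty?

ρ = λ/μ = 8.2/11.2 = 0.7321
P(0) = 1 - ρ = 1 - 0.7321 = 0.2679
The server is idle 26.79% of the time.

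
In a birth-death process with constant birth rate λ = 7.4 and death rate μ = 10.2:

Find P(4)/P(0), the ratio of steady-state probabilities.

For constant rates: P(n)/P(0) = (λ/μ)^n
P(4)/P(0) = (7.4/10.2)^4 = 0.7255^4 = 0.2770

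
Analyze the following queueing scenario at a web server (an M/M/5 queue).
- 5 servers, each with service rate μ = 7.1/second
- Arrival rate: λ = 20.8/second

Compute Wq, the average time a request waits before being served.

Traffic intensity: ρ = λ/(cμ) = 20.8/(5×7.1) = 0.5859
Since ρ = 0.5859 < 1, system is stable.
Offered load a = λ/μ = cρ = 20.8/7.1 = 2.9296
P₀ = [ Σₙ₌₀^4 aⁿ/n! + a^5/(5!(1-ρ)) ]⁻¹
Σ = a^0/0! + a^1/1! + a^2/2! + a^3/3! + a^4/4! = 1.0000 + 2.9296 + 4.2912 + 4.1905 + 3.0691 = 15.4804
a^5/(5!(1-ρ)) = 215.7868/(120 × 0.414085) = 4.3426
P₀ = 1/(15.4804 + 4.3426) = 0.05045
Lq = P₀·a^5·ρ / (5!(1-ρ)²) = 0.050446 × 215.7868 × 0.58592 / (120 × 0.17147) = 0.3100
Wq = Lq/λ = 0.3100/20.8 = 0.01490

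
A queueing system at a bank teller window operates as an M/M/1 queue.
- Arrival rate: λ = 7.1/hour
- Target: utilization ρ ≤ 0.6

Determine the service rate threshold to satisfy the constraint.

ρ = λ/μ, so μ = λ/ρ
μ ≥ 7.1/0.6 = 11.8333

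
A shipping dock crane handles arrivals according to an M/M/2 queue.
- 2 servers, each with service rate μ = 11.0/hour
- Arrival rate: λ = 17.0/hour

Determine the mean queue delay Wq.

Traffic intensity: ρ = λ/(cμ) = 17.0/(2×11.0) = 0.7727
Since ρ = 0.7727 < 1, system is stable.
Offered load a = λ/μ = cρ = 17.0/11.0 = 1.5455
P₀ = [ Σₙ₌₀^1 aⁿ/n! + a^2/(2!(1-ρ)) ]⁻¹
Σ = a^0/0! + a^1/1! = 1.0000 + 1.5455 = 2.5455
a^2/(2!(1-ρ)) = 2.3884/(2 × 0.22727) = 5.2545
P₀ = 1/(2.5455 + 5.2545) = 0.1282
Lq = P₀·a^2·ρ / (2!(1-ρ)²) = 0.1282 × 2.3884 × 0.7727 / (2 × 0.05165) = 2.2904
Wq = Lq/λ = 2.2904/17.0 = 0.1347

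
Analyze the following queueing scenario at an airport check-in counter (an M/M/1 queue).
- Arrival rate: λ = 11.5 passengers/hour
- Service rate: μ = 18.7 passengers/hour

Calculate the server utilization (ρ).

Server utilization: ρ = λ/μ
ρ = 11.5/18.7 = 0.6150
The server is busy 61.50% of the time.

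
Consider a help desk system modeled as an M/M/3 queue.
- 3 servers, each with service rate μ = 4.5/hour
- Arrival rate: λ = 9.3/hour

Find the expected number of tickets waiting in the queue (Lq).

Traffic intensity: ρ = λ/(cμ) = 9.3/(3×4.5) = 0.6889
Since ρ = 0.6889 < 1, system is stable.
Offered load a = λ/μ = cρ = 9.3/4.5 = 2.0667
P₀ = [ Σₙ₌₀^2 aⁿ/n! + a^3/(3!(1-ρ)) ]⁻¹
Σ = a^0/0! + a^1/1! + a^2/2! = 1.00000 + 2.06667 + 2.13556 = 5.2022
a^3/(3!(1-ρ)) = 8.82696/(6 × 0.311111) = 4.7287
P₀ = 1/(5.2022 + 4.7287) = 0.1007
Lq = P₀·a^3·ρ / (3!(1-ρ)²) = 0.1007 × 8.8270 × 0.6889 / (6 × 0.09679) = 1.0544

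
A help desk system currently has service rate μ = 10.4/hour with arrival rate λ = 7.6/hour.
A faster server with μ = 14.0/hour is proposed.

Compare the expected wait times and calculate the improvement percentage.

System 1: ρ₁ = 7.6/10.4 = 0.7308, W₁ = 1/(10.4-7.6) = 0.35714
System 2: ρ₂ = 7.6/14.0 = 0.5429, W₂ = 1/(14.0-7.6) = 0.15625
Improvement: (W₁-W₂)/W₁ = (0.35714-0.15625)/0.35714 = 56.25%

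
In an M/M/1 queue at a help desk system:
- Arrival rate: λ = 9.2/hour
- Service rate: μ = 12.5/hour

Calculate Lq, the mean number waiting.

ρ = λ/μ = 9.2/12.5 = 0.7360
For M/M/1: Lq = λ²/(μ(μ-λ))
Lq = 84.64/(12.5 × 3.30)
Lq = 2.0519 tickets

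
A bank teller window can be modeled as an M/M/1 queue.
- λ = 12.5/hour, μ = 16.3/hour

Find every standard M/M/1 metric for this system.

Step 1: ρ = λ/μ = 12.5/16.3 = 0.7669
Step 2: L = λ/(μ-λ) = 12.5/3.80 = 3.2895
Step 3: Lq = λ²/(μ(μ-λ)) = 156.25/(16.3×3.80) = 2.5226
Step 4: W = 1/(μ-λ) = 1/3.80 = 0.26316
Step 5: Wq = λ/(μ(μ-λ)) = 12.5/(16.3×3.80) = 0.2018
Step 6: P(0) = 1-ρ = 0.2331
Verify: L = λW = 12.5×0.26316 = 3.2895 ✔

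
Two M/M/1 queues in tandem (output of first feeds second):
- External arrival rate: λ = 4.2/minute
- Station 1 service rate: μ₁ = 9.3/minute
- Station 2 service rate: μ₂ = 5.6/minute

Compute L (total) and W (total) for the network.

By Jackson's theorem, each station behaves as independent M/M/1.
Station 1: ρ₁ = 4.2/9.3 = 0.4516, L₁ = ρ₁/(1-ρ₁) = λ/(μ₁-λ) = 4.2/5.10 = 0.8235
Station 2: ρ₂ = 4.2/5.6 = 0.7500, L₂ = ρ₂/(1-ρ₂) = λ/(μ₂-λ) = 4.2/1.40 = 3.0000
Total: L = L₁ + L₂ = 0.8235 + 3.0000 = 3.8235
W = L/λ = 3.8235/4.2 = 0.9104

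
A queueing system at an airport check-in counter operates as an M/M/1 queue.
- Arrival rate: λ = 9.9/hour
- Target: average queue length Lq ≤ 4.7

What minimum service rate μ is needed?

For M/M/1: Lq = λ²/(μ(μ-λ))
Need Lq ≤ 4.7, i.e. μ(μ-λ) ≥ λ²/4.7
μ² - 9.9μ - 98.01/4.7 ≥ 0  →  μ² - 9.9μ - 20.8532 ≥ 0
Quadratic formula (positive root): μ = [λ + √(λ² + 4×20.8532)]/2
Discriminant: 98.01 + 4×20.8532 = 181.4228, √181.4228 = 13.4693
μ ≥ (9.9 + 13.4693)/2 = 11.6847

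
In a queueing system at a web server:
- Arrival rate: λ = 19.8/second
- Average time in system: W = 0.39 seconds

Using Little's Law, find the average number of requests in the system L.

Little's Law: L = λW
L = 19.8 × 0.39 = 7.7220 requests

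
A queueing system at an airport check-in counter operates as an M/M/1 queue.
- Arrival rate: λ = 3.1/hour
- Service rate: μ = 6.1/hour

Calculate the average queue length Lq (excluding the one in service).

ρ = λ/μ = 3.1/6.1 = 0.5082
For M/M/1: Lq = λ²/(μ(μ-λ))
Lq = 9.61/(6.1 × 3.00)
Lq = 0.5251 passengers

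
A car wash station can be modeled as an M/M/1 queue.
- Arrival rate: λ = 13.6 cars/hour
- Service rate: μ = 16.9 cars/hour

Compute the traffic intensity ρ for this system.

Server utilization: ρ = λ/μ
ρ = 13.6/16.9 = 0.8047
The server is busy 80.47% of the time.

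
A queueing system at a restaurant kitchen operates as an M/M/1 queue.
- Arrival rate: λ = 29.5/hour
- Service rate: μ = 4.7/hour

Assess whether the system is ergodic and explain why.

Stability requires ρ = λ/(cμ) < 1
ρ = 29.5/(1 × 4.7) = 29.5/4.70 = 6.2766
Since 6.2766 ≥ 1, the system is UNSTABLE.
Queue grows without bound. Need μ > λ = 29.5.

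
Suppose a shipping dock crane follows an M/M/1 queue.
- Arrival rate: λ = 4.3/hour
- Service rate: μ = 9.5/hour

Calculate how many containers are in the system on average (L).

ρ = λ/μ = 4.3/9.5 = 0.4526
For M/M/1: L = λ/(μ-λ)
L = 4.3/(9.5-4.3) = 4.3/5.20
L = 0.8269 containers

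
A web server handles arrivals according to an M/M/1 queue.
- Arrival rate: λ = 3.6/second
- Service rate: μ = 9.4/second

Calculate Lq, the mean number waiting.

ρ = λ/μ = 3.6/9.4 = 0.3830
For M/M/1: Lq = λ²/(μ(μ-λ))
Lq = 12.96/(9.4 × 5.80)
Lq = 0.2377 requests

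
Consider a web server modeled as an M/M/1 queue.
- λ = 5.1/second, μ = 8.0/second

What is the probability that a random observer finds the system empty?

ρ = λ/μ = 5.1/8.0 = 0.6375
P(0) = 1 - ρ = 1 - 0.6375 = 0.3625
The server is idle 36.25% of the time.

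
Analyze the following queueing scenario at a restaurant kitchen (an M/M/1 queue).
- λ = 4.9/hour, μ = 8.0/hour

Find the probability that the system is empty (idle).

ρ = λ/μ = 4.9/8.0 = 0.6125
P(0) = 1 - ρ = 1 - 0.6125 = 0.3875
The server is idle 38.75% of the time.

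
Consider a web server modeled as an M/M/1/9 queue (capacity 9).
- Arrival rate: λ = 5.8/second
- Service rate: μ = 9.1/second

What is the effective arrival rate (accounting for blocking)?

ρ = λ/μ = 5.8/9.1 = 0.63736
P₀ = (1-ρ)/(1-ρ^(K+1)) = (1-0.63736)/(1-0.63736^10) = 0.3626/0.9889 = 0.3667
P_K = P₀×ρ^K = 0.36670 × 0.63736^9 = 0.36670 × 0.017357 = 0.006365
λ_eff = λ(1-P_K) = 5.8 × (1 - 0.006365) = 5.8 × 0.99364 = 5.7631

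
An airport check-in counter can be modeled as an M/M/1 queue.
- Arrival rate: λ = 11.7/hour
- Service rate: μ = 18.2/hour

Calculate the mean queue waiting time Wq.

First, compute utilization: ρ = λ/μ = 11.7/18.2 = 0.6429
For M/M/1: Wq = λ/(μ(μ-λ))
Wq = 11.7/(18.2 × (18.2-11.7))
Wq = 11.7/(18.2 × 6.50)
Wq = 0.09890 hours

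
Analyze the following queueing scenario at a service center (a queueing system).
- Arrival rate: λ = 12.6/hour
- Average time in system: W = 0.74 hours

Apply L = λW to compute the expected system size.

Little's Law: L = λW
L = 12.6 × 0.74 = 9.3240 customers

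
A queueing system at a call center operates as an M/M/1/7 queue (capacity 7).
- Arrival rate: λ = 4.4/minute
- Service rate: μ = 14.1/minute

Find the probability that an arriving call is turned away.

ρ = λ/μ = 4.4/14.1 = 0.31206
P₀ = (1-ρ)/(1-ρ^(K+1)) = (1-0.31206)/(1-0.31206^8) = 0.6879/0.9999 = 0.6880
P_K = P₀×ρ^K = 0.6880 × 0.31206^7 = 0.6880 × 0.0002882 = 0.0001983
Blocking probability = 0.01983%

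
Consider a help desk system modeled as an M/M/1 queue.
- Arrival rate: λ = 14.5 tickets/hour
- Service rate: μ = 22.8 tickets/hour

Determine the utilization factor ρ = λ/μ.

Server utilization: ρ = λ/μ
ρ = 14.5/22.8 = 0.6360
The server is busy 63.60% of the time.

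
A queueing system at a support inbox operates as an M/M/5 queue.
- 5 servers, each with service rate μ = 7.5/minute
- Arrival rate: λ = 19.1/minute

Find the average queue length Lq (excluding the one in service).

Traffic intensity: ρ = λ/(cμ) = 19.1/(5×7.5) = 0.5093
Since ρ = 0.5093 < 1, system is stable.
Offered load a = λ/μ = cρ = 19.1/7.5 = 2.5467
P₀ = [ Σₙ₌₀^4 aⁿ/n! + a^5/(5!(1-ρ)) ]⁻¹
Σ = a^0/0! + a^1/1! + a^2/2! + a^3/3! + a^4/4! = 1.000000 + 2.546667 + 3.242756 + 2.752739 + 1.752577 = 11.2947
a^5/(5!(1-ρ)) = 107.1175/(120 × 0.4906667) = 1.8193
P₀ = 1/(11.2947 + 1.8193) = 0.07625
Lq = P₀·a^5·ρ / (5!(1-ρ)²) = 0.07625 × 107.1175 × 0.5093 / (120 × 0.2408) = 0.1440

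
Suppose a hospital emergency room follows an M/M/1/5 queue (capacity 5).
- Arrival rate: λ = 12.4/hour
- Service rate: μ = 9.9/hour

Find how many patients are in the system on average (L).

ρ = λ/μ = 12.4/9.9 = 1.252525
P₀ = (1-ρ)/(1-ρ^(K+1)) = (1-1.252525)/(1-1.252525^6) = -0.25253/-2.8612 = 0.08826
P_K = P₀×ρ^K = 0.08826 × 1.252525^5 = 0.08826 × 3.0827 = 0.2721
L = ρ[1 - (K+1)ρ^K + Kρ^(K+1)] / [(1-ρ)(1-ρ^(K+1))]
L = 1.252525 × (1 - 6×3.08271 + 5×3.86117) / ((1 - 1.252525) × (1 - 3.86117)) = 3.1370 patients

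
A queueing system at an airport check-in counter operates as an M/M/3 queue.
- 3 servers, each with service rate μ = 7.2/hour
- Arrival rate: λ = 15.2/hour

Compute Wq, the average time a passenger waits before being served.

Traffic intensity: ρ = λ/(cμ) = 15.2/(3×7.2) = 0.7037
Since ρ = 0.7037 < 1, system is stable.
Offered load a = λ/μ = cρ = 15.2/7.2 = 2.1111
P₀ = [ Σₙ₌₀^2 aⁿ/n! + a^3/(3!(1-ρ)) ]⁻¹
Σ = a^0/0! + a^1/1! + a^2/2! = 1.0000 + 2.1111 + 2.2284 = 5.3395
a^3/(3!(1-ρ)) = 9.4088/(6 × 0.2963) = 5.2924
P₀ = 1/(5.3395 + 5.2924) = 0.09406
Lq = P₀·a^3·ρ / (3!(1-ρ)²) = 0.094056 × 9.4088 × 0.70370 / (6 × 0.087791) = 1.1822
Wq = Lq/λ = 1.1822/15.2 = 0.07778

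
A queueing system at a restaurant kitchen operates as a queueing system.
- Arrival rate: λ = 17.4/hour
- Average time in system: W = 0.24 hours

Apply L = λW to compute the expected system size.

Little's Law: L = λW
L = 17.4 × 0.24 = 4.1760 orders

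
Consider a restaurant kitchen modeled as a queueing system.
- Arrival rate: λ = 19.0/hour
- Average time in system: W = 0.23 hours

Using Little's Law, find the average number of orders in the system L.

Little's Law: L = λW
L = 19.0 × 0.23 = 4.3700 orders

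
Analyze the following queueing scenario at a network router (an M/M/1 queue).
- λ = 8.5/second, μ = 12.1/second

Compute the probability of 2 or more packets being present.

ρ = λ/μ = 8.5/12.1 = 0.7025
P(N ≥ n) = ρⁿ
P(N ≥ 2) = 0.7025^2
P(N ≥ 2) = 0.4935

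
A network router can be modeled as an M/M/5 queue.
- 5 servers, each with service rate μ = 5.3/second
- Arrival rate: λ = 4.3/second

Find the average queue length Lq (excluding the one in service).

Traffic intensity: ρ = λ/(cμ) = 4.3/(5×5.3) = 0.1623
Since ρ = 0.1623 < 1, system is stable.
Offered load a = λ/μ = cρ = 4.3/5.3 = 0.8113
P₀ = [ Σₙ₌₀^4 aⁿ/n! + a^5/(5!(1-ρ)) ]⁻¹
Σ = a^0/0! + a^1/1! + a^2/2! + a^3/3! + a^4/4! = 1.0000 + 0.8113 + 0.3291 + 0.08901 + 0.01805 = 2.2475
a^5/(5!(1-ρ)) = 0.3515/(120 × 0.8377) = 0.003497
P₀ = 1/(2.2475 + 0.003497) = 0.4442
Lq = P₀·a^5·ρ / (5!(1-ρ)²) = 0.4442 × 0.3515 × 0.1623 / (120 × 0.7018) = 0.0003009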